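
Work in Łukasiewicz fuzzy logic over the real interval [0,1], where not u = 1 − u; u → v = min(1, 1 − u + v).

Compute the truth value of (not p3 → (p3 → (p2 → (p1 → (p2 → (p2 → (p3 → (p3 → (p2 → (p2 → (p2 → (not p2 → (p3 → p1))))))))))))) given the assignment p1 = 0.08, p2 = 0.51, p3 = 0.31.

not p3: Łukasiewicz ¬ gives 1 − 0.31 = 0.69
not p2: Łukasiewicz ¬ gives 1 − 0.51 = 0.49
(p3 → p1): min(1, 1 − 0.31 + 0.08) = 0.77
(not p2 → (p3 → p1)): min(1, 1 − 0.49 + 0.77) = 1
(p2 → (not p2 → (p3 → p1))): min(1, 1 − 0.51 + 1) = 1
(p2 → (p2 → (not p2 → (p3 → p1)))): min(1, 1 − 0.51 + 1) = 1
(p2 → (p2 → (p2 → (not p2 → (p3 → p1))))): min(1, 1 − 0.51 + 1) = 1
(p3 → (p2 → (p2 → (p2 → (not p2 → (p3 → p1)))))): min(1, 1 − 0.31 + 1) = 1
(p3 → (p3 → (p2 → (p2 → (p2 → (not p2 → (p3 → p1))))))): min(1, 1 − 0.31 + 1) = 1
(p2 → (p3 → (p3 → (p2 → (p2 → (p2 → (not p2 → (p3 → p1)))))))): min(1, 1 − 0.51 + 1) = 1
(p2 → (p2 → (p3 → (p3 → (p2 → (p2 → (p2 → (not p2 → (p3 → p1))))))))): min(1, 1 − 0.51 + 1) = 1
(p1 → (p2 → (p2 → (p3 → (p3 → (p2 → (p2 → (p2 → (not p2 → (p3 → p1)))))))))): min(1, 1 − 0.08 + 1) = 1
(p2 → (p1 → (p2 → (p2 → (p3 → (p3 → (p2 → (p2 → (p2 → (not p2 → (p3 → p1))))))))))): min(1, 1 − 0.51 + 1) = 1
(p3 → (p2 → (p1 → (p2 → (p2 → (p3 → (p3 → (p2 → (p2 → (p2 → (not p2 → (p3 → p1)))))))))))): min(1, 1 − 0.31 + 1) = 1
(not p3 → (p3 → (p2 → (p1 → (p2 → (p2 → (p3 → (p3 → (p2 → (p2 → (p2 → (not p2 → (p3 → p1))))))))))))): min(1, 1 − 0.69 + 1) = 1

1.00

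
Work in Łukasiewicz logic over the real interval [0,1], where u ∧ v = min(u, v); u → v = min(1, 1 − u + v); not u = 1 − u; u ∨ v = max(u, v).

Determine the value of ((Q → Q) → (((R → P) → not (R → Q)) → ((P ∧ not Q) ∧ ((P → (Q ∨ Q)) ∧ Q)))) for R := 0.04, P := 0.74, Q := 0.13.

1.00

(Q → Q): min(1, 1 − 0.13 + 0.13) = 1
(R → P): min(1, 1 − 0.04 + 0.74) = 1
(R → Q): min(1, 1 − 0.04 + 0.13) = 1
not (R → Q): Łukasiewicz ¬ gives 1 − 1 = 0
((R → P) → not (R → Q)): min(1, 1 − 1 + 0) = 0
not Q: Łukasiewicz ¬ gives 1 − 0.13 = 0.87
(P ∧ not Q) = min(0.74, 0.87) = 0.74
(Q ∨ Q) = max(0.13, 0.13) = 0.13
(P → (Q ∨ Q)): min(1, 1 − 0.74 + 0.13) = 0.39
((P → (Q ∨ Q)) ∧ Q) = min(0.39, 0.13) = 0.13
((P ∧ not Q) ∧ ((P → (Q ∨ Q)) ∧ Q)) = min(0.74, 0.13) = 0.13
(((R → P) → not (R → Q)) → ((P ∧ not Q) ∧ ((P → (Q ∨ Q)) ∧ Q))): min(1, 1 − 0 + 0.13) = 1
((Q → Q) → (((R → P) → not (R → Q)) → ((P ∧ not Q) ∧ ((P → (Q ∨ Q)) ∧ Q)))): min(1, 1 − 1 + 1) = 1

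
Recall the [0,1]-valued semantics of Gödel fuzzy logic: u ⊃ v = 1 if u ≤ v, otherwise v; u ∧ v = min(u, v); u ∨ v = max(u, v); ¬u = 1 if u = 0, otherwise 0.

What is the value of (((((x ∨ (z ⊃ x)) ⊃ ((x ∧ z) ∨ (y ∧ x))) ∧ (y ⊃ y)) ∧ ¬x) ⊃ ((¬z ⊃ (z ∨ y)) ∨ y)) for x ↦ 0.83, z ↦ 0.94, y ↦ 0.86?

(z ⊃ x): 0.94 > 0.83, so result = 0.83
(x ∨ (z ⊃ x)) = max(0.83, 0.83) = 0.83
(x ∧ z) = min(0.83, 0.94) = 0.83
(y ∧ x) = min(0.86, 0.83) = 0.83
((x ∧ z) ∨ (y ∧ x)) = max(0.83, 0.83) = 0.83
((x ∨ (z ⊃ x)) ⊃ ((x ∧ z) ∨ (y ∧ x))): 0.83 ≤ 0.83, so result = 1
(y ⊃ y): 0.86 ≤ 0.86, so result = 1
(((x ∨ (z ⊃ x)) ⊃ ((x ∧ z) ∨ (y ∧ x))) ∧ (y ⊃ y)) = min(1, 1) = 1
¬x: Gödel ¬ of 0.83 = 0 (operand ≠ 0)
((((x ∨ (z ⊃ x)) ⊃ ((x ∧ z) ∨ (y ∧ x))) ∧ (y ⊃ y)) ∧ ¬x) = min(1, 0) = 0
¬z: Gödel ¬ of 0.94 = 0 (operand ≠ 0)
(z ∨ y) = max(0.94, 0.86) = 0.94
(¬z ⊃ (z ∨ y)): 0 ≤ 0.94, so result = 1
((¬z ⊃ (z ∨ y)) ∨ y) = max(1, 0.86) = 1
(((((x ∨ (z ⊃ x)) ⊃ ((x ∧ z) ∨ (y ∧ x))) ∧ (y ⊃ y)) ∧ ¬x) ⊃ ((¬z ⊃ (z ∨ y)) ∨ y)): 0 ≤ 1, so result = 1

1.00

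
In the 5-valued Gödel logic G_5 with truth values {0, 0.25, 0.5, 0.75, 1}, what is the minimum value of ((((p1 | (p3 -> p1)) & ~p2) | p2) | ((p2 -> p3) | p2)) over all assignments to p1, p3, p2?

0.25

The minimum is attained at p1 = 0, p3 = 0, p2 = 0.25:
  (p3 -> p1): 0 ≤ 0, so result = 1
  (p1 | (p3 -> p1)) = max(0, 1) = 1
  ~p2: Gödel ¬ of 0.25 = 0 (operand ≠ 0)
  ((p1 | (p3 -> p1)) & ~p2) = min(1, 0) = 0
  (((p1 | (p3 -> p1)) & ~p2) | p2) = max(0, 0.25) = 0.25
  (p2 -> p3): 0.25 > 0, so result = 0
  ((p2 -> p3) | p2) = max(0, 0.25) = 0.25
  ((((p1 | (p3 -> p1)) & ~p2) | p2) | ((p2 -> p3) | p2)) = max(0.25, 0.25) = 0.25
Checking all 125 assignments confirms none give a value below 0.25.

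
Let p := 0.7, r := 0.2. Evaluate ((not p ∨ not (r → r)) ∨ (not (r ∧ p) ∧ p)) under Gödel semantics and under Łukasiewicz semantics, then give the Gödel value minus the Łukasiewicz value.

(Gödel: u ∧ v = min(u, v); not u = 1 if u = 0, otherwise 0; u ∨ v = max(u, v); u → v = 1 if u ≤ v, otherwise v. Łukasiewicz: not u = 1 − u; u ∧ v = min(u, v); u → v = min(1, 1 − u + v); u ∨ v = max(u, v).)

Gödel evaluation:
  not p: Gödel ¬ of 0.7 = 0 (operand ≠ 0)
  (r → r): 0.2 ≤ 0.2, so result = 1
  not (r → r): Gödel ¬ of 1 = 0 (operand ≠ 0)
  (not p ∨ not (r → r)) = max(0, 0) = 0
  (r ∧ p) = min(0.2, 0.7) = 0.2
  not (r ∧ p): Gödel ¬ of 0.2 = 0 (operand ≠ 0)
  (not (r ∧ p) ∧ p) = min(0, 0.7) = 0
  ((not p ∨ not (r → r)) ∨ (not (r ∧ p) ∧ p)) = max(0, 0) = 0
  Gödel value = 0
Łukasiewicz evaluation:
  not p: Łukasiewicz ¬ gives 1 − 0.7 = 0.3
  (r → r): min(1, 1 − 0.2 + 0.2) = 1
  not (r → r): Łukasiewicz ¬ gives 1 − 1 = 0
  (not p ∨ not (r → r)) = max(0.3, 0) = 0.3
  (r ∧ p) = min(0.2, 0.7) = 0.2
  not (r ∧ p): Łukasiewicz ¬ gives 1 − 0.2 = 0.8
  (not (r ∧ p) ∧ p) = min(0.8, 0.7) = 0.7
  ((not p ∨ not (r → r)) ∨ (not (r ∧ p) ∧ p)) = max(0.3, 0.7) = 0.7
  Łukasiewicz value = 0.7
Difference: 0 − 0.7 = -0.70

-0.70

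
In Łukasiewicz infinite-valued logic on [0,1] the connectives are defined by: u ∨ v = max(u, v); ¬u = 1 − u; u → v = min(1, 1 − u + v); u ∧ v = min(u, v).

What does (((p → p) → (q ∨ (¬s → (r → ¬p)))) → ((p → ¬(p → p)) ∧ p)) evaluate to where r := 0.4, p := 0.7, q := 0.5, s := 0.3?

(p → p): min(1, 1 − 0.7 + 0.7) = 1
¬s: Łukasiewicz ¬ gives 1 − 0.3 = 0.7
¬p: Łukasiewicz ¬ gives 1 − 0.7 = 0.3
(r → ¬p): min(1, 1 − 0.4 + 0.3) = 0.9
(¬s → (r → ¬p)): min(1, 1 − 0.7 + 0.9) = 1
(q ∨ (¬s → (r → ¬p))) = max(0.5, 1) = 1
((p → p) → (q ∨ (¬s → (r → ¬p)))): min(1, 1 − 1 + 1) = 1
(p → p): min(1, 1 − 0.7 + 0.7) = 1
¬(p → p): Łukasiewicz ¬ gives 1 − 1 = 0
(p → ¬(p → p)): min(1, 1 − 0.7 + 0) = 0.3
((p → ¬(p → p)) ∧ p) = min(0.3, 0.7) = 0.3
(((p → p) → (q ∨ (¬s → (r → ¬p)))) → ((p → ¬(p → p)) ∧ p)): min(1, 1 − 1 + 0.3) = 0.3

0.30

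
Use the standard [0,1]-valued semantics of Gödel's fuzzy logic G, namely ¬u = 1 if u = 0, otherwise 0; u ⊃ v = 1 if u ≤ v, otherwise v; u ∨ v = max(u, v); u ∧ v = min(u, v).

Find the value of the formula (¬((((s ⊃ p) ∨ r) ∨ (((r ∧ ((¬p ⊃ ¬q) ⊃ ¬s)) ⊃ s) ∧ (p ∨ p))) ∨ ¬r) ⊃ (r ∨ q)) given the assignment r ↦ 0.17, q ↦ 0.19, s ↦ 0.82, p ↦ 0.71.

(s ⊃ p): 0.82 > 0.71, so result = 0.71
((s ⊃ p) ∨ r) = max(0.71, 0.17) = 0.71
¬p: Gödel ¬ of 0.71 = 0 (operand ≠ 0)
¬q: Gödel ¬ of 0.19 = 0 (operand ≠ 0)
(¬p ⊃ ¬q): 0 ≤ 0, so result = 1
¬s: Gödel ¬ of 0.82 = 0 (operand ≠ 0)
((¬p ⊃ ¬q) ⊃ ¬s): 1 > 0, so result = 0
(r ∧ ((¬p ⊃ ¬q) ⊃ ¬s)) = min(0.17, 0) = 0
((r ∧ ((¬p ⊃ ¬q) ⊃ ¬s)) ⊃ s): 0 ≤ 0.82, so result = 1
(p ∨ p) = max(0.71, 0.71) = 0.71
(((r ∧ ((¬p ⊃ ¬q) ⊃ ¬s)) ⊃ s) ∧ (p ∨ p)) = min(1, 0.71) = 0.71
(((s ⊃ p) ∨ r) ∨ (((r ∧ ((¬p ⊃ ¬q) ⊃ ¬s)) ⊃ s) ∧ (p ∨ p))) = max(0.71, 0.71) = 0.71
¬r: Gödel ¬ of 0.17 = 0 (operand ≠ 0)
((((s ⊃ p) ∨ r) ∨ (((r ∧ ((¬p ⊃ ¬q) ⊃ ¬s)) ⊃ s) ∧ (p ∨ p))) ∨ ¬r) = max(0.71, 0) = 0.71
¬((((s ⊃ p) ∨ r) ∨ (((r ∧ ((¬p ⊃ ¬q) ⊃ ¬s)) ⊃ s) ∧ (p ∨ p))) ∨ ¬r): Gödel ¬ of 0.71 = 0 (operand ≠ 0)
(r ∨ q) = max(0.17, 0.19) = 0.19
(¬((((s ⊃ p) ∨ r) ∨ (((r ∧ ((¬p ⊃ ¬q) ⊃ ¬s)) ⊃ s) ∧ (p ∨ p))) ∨ ¬r) ⊃ (r ∨ q)): 0 ≤ 0.19, so result = 1

1.00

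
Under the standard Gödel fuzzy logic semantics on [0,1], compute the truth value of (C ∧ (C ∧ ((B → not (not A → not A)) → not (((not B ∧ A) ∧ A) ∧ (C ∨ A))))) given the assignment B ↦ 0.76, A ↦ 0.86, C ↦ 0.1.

not A: Gödel ¬ of 0.86 = 0 (operand ≠ 0)
not A: Gödel ¬ of 0.86 = 0 (operand ≠ 0)
(not A → not A): 0 ≤ 0, so result = 1
not (not A → not A): Gödel ¬ of 1 = 0 (operand ≠ 0)
(B → not (not A → not A)): 0.76 > 0, so result = 0
not B: Gödel ¬ of 0.76 = 0 (operand ≠ 0)
(not B ∧ A) = min(0, 0.86) = 0
((not B ∧ A) ∧ A) = min(0, 0.86) = 0
(C ∨ A) = max(0.1, 0.86) = 0.86
(((not B ∧ A) ∧ A) ∧ (C ∨ A)) = min(0, 0.86) = 0
not (((not B ∧ A) ∧ A) ∧ (C ∨ A)): Gödel ¬ of 0 = 1 (operand is 0)
((B → not (not A → not A)) → not (((not B ∧ A) ∧ A) ∧ (C ∨ A))): 0 ≤ 1, so result = 1
(C ∧ ((B → not (not A → not A)) → not (((not B ∧ A) ∧ A) ∧ (C ∨ A)))) = min(0.1, 1) = 0.1
(C ∧ (C ∧ ((B → not (not A → not A)) → not (((not B ∧ A) ∧ A) ∧ (C ∨ A))))) = min(0.1, 0.1) = 0.1

0.10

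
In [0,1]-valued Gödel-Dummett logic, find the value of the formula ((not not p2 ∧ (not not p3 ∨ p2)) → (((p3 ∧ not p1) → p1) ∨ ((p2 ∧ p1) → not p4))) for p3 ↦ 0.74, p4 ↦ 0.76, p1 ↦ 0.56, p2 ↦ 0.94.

not p2: Gödel ¬ of 0.94 = 0 (operand ≠ 0)
not not p2: Gödel ¬ of 0 = 1 (operand is 0)
not p3: Gödel ¬ of 0.74 = 0 (operand ≠ 0)
not not p3: Gödel ¬ of 0 = 1 (operand is 0)
(not not p3 ∨ p2) = max(1, 0.94) = 1
(not not p2 ∧ (not not p3 ∨ p2)) = min(1, 1) = 1
not p1: Gödel ¬ of 0.56 = 0 (operand ≠ 0)
(p3 ∧ not p1) = min(0.74, 0) = 0
((p3 ∧ not p1) → p1): 0 ≤ 0.56, so result = 1
(p2 ∧ p1) = min(0.94, 0.56) = 0.56
not p4: Gödel ¬ of 0.76 = 0 (operand ≠ 0)
((p2 ∧ p1) → not p4): 0.56 > 0, so result = 0
(((p3 ∧ not p1) → p1) ∨ ((p2 ∧ p1) → not p4)) = max(1, 0) = 1
((not not p2 ∧ (not not p3 ∨ p2)) → (((p3 ∧ not p1) → p1) ∨ ((p2 ∧ p1) → not p4))): 1 ≤ 1, so result = 1

1.00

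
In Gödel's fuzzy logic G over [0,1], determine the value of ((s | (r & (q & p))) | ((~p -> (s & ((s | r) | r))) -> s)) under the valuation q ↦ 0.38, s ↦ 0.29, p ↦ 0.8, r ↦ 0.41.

(q & p) = min(0.38, 0.8) = 0.38
(r & (q & p)) = min(0.41, 0.38) = 0.38
(s | (r & (q & p))) = max(0.29, 0.38) = 0.38
~p: Gödel ¬ of 0.8 = 0 (operand ≠ 0)
(s | r) = max(0.29, 0.41) = 0.41
((s | r) | r) = max(0.41, 0.41) = 0.41
(s & ((s | r) | r)) = min(0.29, 0.41) = 0.29
(~p -> (s & ((s | r) | r))): 0 ≤ 0.29, so result = 1
((~p -> (s & ((s | r) | r))) -> s): 1 > 0.29, so result = 0.29
((s | (r & (q & p))) | ((~p -> (s & ((s | r) | r))) -> s)) = max(0.38, 0.29) = 0.38

0.38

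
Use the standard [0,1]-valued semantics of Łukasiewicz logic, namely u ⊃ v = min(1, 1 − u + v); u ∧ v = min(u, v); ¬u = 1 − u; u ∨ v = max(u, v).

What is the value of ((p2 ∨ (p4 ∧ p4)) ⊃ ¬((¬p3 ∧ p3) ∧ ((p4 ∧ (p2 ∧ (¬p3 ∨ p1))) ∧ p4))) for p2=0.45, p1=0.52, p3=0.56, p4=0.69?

0.87

(p4 ∧ p4) = min(0.69, 0.69) = 0.69
(p2 ∨ (p4 ∧ p4)) = max(0.45, 0.69) = 0.69
¬p3: Łukasiewicz ¬ gives 1 − 0.56 = 0.44
(¬p3 ∧ p3) = min(0.44, 0.56) = 0.44
¬p3: Łukasiewicz ¬ gives 1 − 0.56 = 0.44
(¬p3 ∨ p1) = max(0.44, 0.52) = 0.52
(p2 ∧ (¬p3 ∨ p1)) = min(0.45, 0.52) = 0.45
(p4 ∧ (p2 ∧ (¬p3 ∨ p1))) = min(0.69, 0.45) = 0.45
((p4 ∧ (p2 ∧ (¬p3 ∨ p1))) ∧ p4) = min(0.45, 0.69) = 0.45
((¬p3 ∧ p3) ∧ ((p4 ∧ (p2 ∧ (¬p3 ∨ p1))) ∧ p4)) = min(0.44, 0.45) = 0.44
¬((¬p3 ∧ p3) ∧ ((p4 ∧ (p2 ∧ (¬p3 ∨ p1))) ∧ p4)): Łukasiewicz ¬ gives 1 − 0.44 = 0.56
((p2 ∨ (p4 ∧ p4)) ⊃ ¬((¬p3 ∧ p3) ∧ ((p4 ∧ (p2 ∧ (¬p3 ∨ p1))) ∧ p4))): min(1, 1 − 0.69 + 0.56) = 0.87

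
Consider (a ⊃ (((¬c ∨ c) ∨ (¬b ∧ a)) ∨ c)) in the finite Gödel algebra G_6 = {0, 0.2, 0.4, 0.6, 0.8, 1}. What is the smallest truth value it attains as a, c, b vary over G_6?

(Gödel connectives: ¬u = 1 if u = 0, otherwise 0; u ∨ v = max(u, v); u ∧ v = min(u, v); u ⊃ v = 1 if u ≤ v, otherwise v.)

The minimum is attained at a = 0.4, c = 0.2, b = 0.2:
  ¬c: Gödel ¬ of 0.2 = 0 (operand ≠ 0)
  (¬c ∨ c) = max(0, 0.2) = 0.2
  ¬b: Gödel ¬ of 0.2 = 0 (operand ≠ 0)
  (¬b ∧ a) = min(0, 0.4) = 0
  ((¬c ∨ c) ∨ (¬b ∧ a)) = max(0.2, 0) = 0.2
  (((¬c ∨ c) ∨ (¬b ∧ a)) ∨ c) = max(0.2, 0.2) = 0.2
  (a ⊃ (((¬c ∨ c) ∨ (¬b ∧ a)) ∨ c)): 0.4 > 0.2, so result = 0.2
Checking all 216 assignments confirms none give a value below 0.20.

0.20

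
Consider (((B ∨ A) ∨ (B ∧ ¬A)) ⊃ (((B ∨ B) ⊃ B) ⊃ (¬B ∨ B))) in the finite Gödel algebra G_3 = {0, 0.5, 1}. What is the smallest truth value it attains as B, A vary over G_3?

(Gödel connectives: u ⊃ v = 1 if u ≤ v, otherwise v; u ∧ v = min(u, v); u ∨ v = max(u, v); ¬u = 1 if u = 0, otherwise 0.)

0.50

The minimum is attained at B = 0.5, A = 1:
  (B ∨ A) = max(0.5, 1) = 1
  ¬A: Gödel ¬ of 1 = 0 (operand ≠ 0)
  (B ∧ ¬A) = min(0.5, 0) = 0
  ((B ∨ A) ∨ (B ∧ ¬A)) = max(1, 0) = 1
  (B ∨ B) = max(0.5, 0.5) = 0.5
  ((B ∨ B) ⊃ B): 0.5 ≤ 0.5, so result = 1
  ¬B: Gödel ¬ of 0.5 = 0 (operand ≠ 0)
  (¬B ∨ B) = max(0, 0.5) = 0.5
  (((B ∨ B) ⊃ B) ⊃ (¬B ∨ B)): 1 > 0.5, so result = 0.5
  (((B ∨ A) ∨ (B ∧ ¬A)) ⊃ (((B ∨ B) ⊃ B) ⊃ (¬B ∨ B))): 1 > 0.5, so result = 0.5
Checking all 9 assignments confirms none give a value below 0.50.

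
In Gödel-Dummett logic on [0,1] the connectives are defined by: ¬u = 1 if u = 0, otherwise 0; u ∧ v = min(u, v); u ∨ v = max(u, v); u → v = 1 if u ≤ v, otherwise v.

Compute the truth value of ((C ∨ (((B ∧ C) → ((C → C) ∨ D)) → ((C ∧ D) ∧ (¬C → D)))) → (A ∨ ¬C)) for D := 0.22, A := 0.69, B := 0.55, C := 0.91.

(B ∧ C) = min(0.55, 0.91) = 0.55
(C → C): 0.91 ≤ 0.91, so result = 1
((C → C) ∨ D) = max(1, 0.22) = 1
((B ∧ C) → ((C → C) ∨ D)): 0.55 ≤ 1, so result = 1
(C ∧ D) = min(0.91, 0.22) = 0.22
¬C: Gödel ¬ of 0.91 = 0 (operand ≠ 0)
(¬C → D): 0 ≤ 0.22, so result = 1
((C ∧ D) ∧ (¬C → D)) = min(0.22, 1) = 0.22
(((B ∧ C) → ((C → C) ∨ D)) → ((C ∧ D) ∧ (¬C → D))): 1 > 0.22, so result = 0.22
(C ∨ (((B ∧ C) → ((C → C) ∨ D)) → ((C ∧ D) ∧ (¬C → D)))) = max(0.91, 0.22) = 0.91
¬C: Gödel ¬ of 0.91 = 0 (operand ≠ 0)
(A ∨ ¬C) = max(0.69, 0) = 0.69
((C ∨ (((B ∧ C) → ((C → C) ∨ D)) → ((C ∧ D) ∧ (¬C → D)))) → (A ∨ ¬C)): 0.91 > 0.69, so result = 0.69

0.69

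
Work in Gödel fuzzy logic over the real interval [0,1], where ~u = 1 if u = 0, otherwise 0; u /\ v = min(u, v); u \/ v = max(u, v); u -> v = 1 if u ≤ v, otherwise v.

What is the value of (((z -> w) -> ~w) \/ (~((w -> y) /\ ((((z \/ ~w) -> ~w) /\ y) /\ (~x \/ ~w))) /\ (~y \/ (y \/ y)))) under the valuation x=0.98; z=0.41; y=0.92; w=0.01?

(z -> w): 0.41 > 0.01, so result = 0.01
~w: Gödel ¬ of 0.01 = 0 (operand ≠ 0)
((z -> w) -> ~w): 0.01 > 0, so result = 0
(w -> y): 0.01 ≤ 0.92, so result = 1
~w: Gödel ¬ of 0.01 = 0 (operand ≠ 0)
(z \/ ~w) = max(0.41, 0) = 0.41
~w: Gödel ¬ of 0.01 = 0 (operand ≠ 0)
((z \/ ~w) -> ~w): 0.41 > 0, so result = 0
(((z \/ ~w) -> ~w) /\ y) = min(0, 0.92) = 0
~x: Gödel ¬ of 0.98 = 0 (operand ≠ 0)
~w: Gödel ¬ of 0.01 = 0 (operand ≠ 0)
(~x \/ ~w) = max(0, 0) = 0
((((z \/ ~w) -> ~w) /\ y) /\ (~x \/ ~w)) = min(0, 0) = 0
((w -> y) /\ ((((z \/ ~w) -> ~w) /\ y) /\ (~x \/ ~w))) = min(1, 0) = 0
~((w -> y) /\ ((((z \/ ~w) -> ~w) /\ y) /\ (~x \/ ~w))): Gödel ¬ of 0 = 1 (operand is 0)
~y: Gödel ¬ of 0.92 = 0 (operand ≠ 0)
(y \/ y) = max(0.92, 0.92) = 0.92
(~y \/ (y \/ y)) = max(0, 0.92) = 0.92
(~((w -> y) /\ ((((z \/ ~w) -> ~w) /\ y) /\ (~x \/ ~w))) /\ (~y \/ (y \/ y))) = min(1, 0.92) = 0.92
(((z -> w) -> ~w) \/ (~((w -> y) /\ ((((z \/ ~w) -> ~w) /\ y) /\ (~x \/ ~w))) /\ (~y \/ (y \/ y)))) = max(0, 0.92) = 0.92

0.92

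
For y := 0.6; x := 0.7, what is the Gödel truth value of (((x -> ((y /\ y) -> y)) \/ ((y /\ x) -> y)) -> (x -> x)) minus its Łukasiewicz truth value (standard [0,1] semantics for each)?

0.00

Gödel evaluation:
  (y /\ y) = min(0.6, 0.6) = 0.6
  ((y /\ y) -> y): 0.6 ≤ 0.6, so result = 1
  (x -> ((y /\ y) -> y)): 0.7 ≤ 1, so result = 1
  (y /\ x) = min(0.6, 0.7) = 0.6
  ((y /\ x) -> y): 0.6 ≤ 0.6, so result = 1
  ((x -> ((y /\ y) -> y)) \/ ((y /\ x) -> y)) = max(1, 1) = 1
  (x -> x): 0.7 ≤ 0.7, so result = 1
  (((x -> ((y /\ y) -> y)) \/ ((y /\ x) -> y)) -> (x -> x)): 1 ≤ 1, so result = 1
  Gödel value = 1
Łukasiewicz evaluation:
  (y /\ y) = min(0.6, 0.6) = 0.6
  ((y /\ y) -> y): min(1, 1 − 0.6 + 0.6) = 1
  (x -> ((y /\ y) -> y)): min(1, 1 − 0.7 + 1) = 1
  (y /\ x) = min(0.6, 0.7) = 0.6
  ((y /\ x) -> y): min(1, 1 − 0.6 + 0.6) = 1
  ((x -> ((y /\ y) -> y)) \/ ((y /\ x) -> y)) = max(1, 1) = 1
  (x -> x): min(1, 1 − 0.7 + 0.7) = 1
  (((x -> ((y /\ y) -> y)) \/ ((y /\ x) -> y)) -> (x -> x)): min(1, 1 − 1 + 1) = 1
  Łukasiewicz value = 1
Difference: 1 − 1 = 0.00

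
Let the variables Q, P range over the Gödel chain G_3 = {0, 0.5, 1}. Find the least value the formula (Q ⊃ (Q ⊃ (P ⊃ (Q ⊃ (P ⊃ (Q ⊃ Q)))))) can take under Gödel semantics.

1.00

Every assignment gives 1. For instance at Q = 0, P = 0:
  (Q ⊃ Q): 0 ≤ 0, so result = 1
  (P ⊃ (Q ⊃ Q)): 0 ≤ 1, so result = 1
  (Q ⊃ (P ⊃ (Q ⊃ Q))): 0 ≤ 1, so result = 1
  (P ⊃ (Q ⊃ (P ⊃ (Q ⊃ Q)))): 0 ≤ 1, so result = 1
  (Q ⊃ (P ⊃ (Q ⊃ (P ⊃ (Q ⊃ Q))))): 0 ≤ 1, so result = 1
  (Q ⊃ (Q ⊃ (P ⊃ (Q ⊃ (P ⊃ (Q ⊃ Q)))))): 0 ≤ 1, so result = 1
All 9 assignments give value 1 — the formula is a G_3-tautology.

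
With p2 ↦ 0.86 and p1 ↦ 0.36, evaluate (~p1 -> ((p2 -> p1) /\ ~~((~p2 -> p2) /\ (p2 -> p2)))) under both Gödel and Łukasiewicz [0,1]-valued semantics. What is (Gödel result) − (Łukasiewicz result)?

0.14

Gödel evaluation:
  ~p1: Gödel ¬ of 0.36 = 0 (operand ≠ 0)
  (p2 -> p1): 0.86 > 0.36, so result = 0.36
  ~p2: Gödel ¬ of 0.86 = 0 (operand ≠ 0)
  (~p2 -> p2): 0 ≤ 0.86, so result = 1
  (p2 -> p2): 0.86 ≤ 0.86, so result = 1
  ((~p2 -> p2) /\ (p2 -> p2)) = min(1, 1) = 1
  ~((~p2 -> p2) /\ (p2 -> p2)): Gödel ¬ of 1 = 0 (operand ≠ 0)
  ~~((~p2 -> p2) /\ (p2 -> p2)): Gödel ¬ of 0 = 1 (operand is 0)
  ((p2 -> p1) /\ ~~((~p2 -> p2) /\ (p2 -> p2))) = min(0.36, 1) = 0.36
  (~p1 -> ((p2 -> p1) /\ ~~((~p2 -> p2) /\ (p2 -> p2)))): 0 ≤ 0.36, so result = 1
  Gödel value = 1
Łukasiewicz evaluation:
  ~p1: Łukasiewicz ¬ gives 1 − 0.36 = 0.64
  (p2 -> p1): min(1, 1 − 0.86 + 0.36) = 0.5
  ~p2: Łukasiewicz ¬ gives 1 − 0.86 = 0.14
  (~p2 -> p2): min(1, 1 − 0.14 + 0.86) = 1
  (p2 -> p2): min(1, 1 − 0.86 + 0.86) = 1
  ((~p2 -> p2) /\ (p2 -> p2)) = min(1, 1) = 1
  ~((~p2 -> p2) /\ (p2 -> p2)): Łukasiewicz ¬ gives 1 − 1 = 0
  ~~((~p2 -> p2) /\ (p2 -> p2)): Łukasiewicz ¬ gives 1 − 0 = 1
  ((p2 -> p1) /\ ~~((~p2 -> p2) /\ (p2 -> p2))) = min(0.5, 1) = 0.5
  (~p1 -> ((p2 -> p1) /\ ~~((~p2 -> p2) /\ (p2 -> p2)))): min(1, 1 − 0.64 + 0.5) = 0.86
  Łukasiewicz value = 0.86
Difference: 1 − 0.86 = 0.14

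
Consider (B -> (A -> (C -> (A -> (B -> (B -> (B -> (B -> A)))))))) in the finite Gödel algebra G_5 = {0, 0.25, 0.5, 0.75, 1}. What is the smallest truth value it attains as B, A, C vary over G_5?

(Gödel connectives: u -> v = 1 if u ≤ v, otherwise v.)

Every assignment gives 1. For instance at B = 0, A = 0, C = 0:
  (B -> A): 0 ≤ 0, so result = 1
  (B -> (B -> A)): 0 ≤ 1, so result = 1
  (B -> (B -> (B -> A))): 0 ≤ 1, so result = 1
  (B -> (B -> (B -> (B -> A)))): 0 ≤ 1, so result = 1
  (A -> (B -> (B -> (B -> (B -> A))))): 0 ≤ 1, so result = 1
  (C -> (A -> (B -> (B -> (B -> (B -> A)))))): 0 ≤ 1, so result = 1
  (A -> (C -> (A -> (B -> (B -> (B -> (B -> A))))))): 0 ≤ 1, so result = 1
  (B -> (A -> (C -> (A -> (B -> (B -> (B -> (B -> A)))))))): 0 ≤ 1, so result = 1
All 125 assignments give value 1 — the formula is a G_5-tautology.

1.00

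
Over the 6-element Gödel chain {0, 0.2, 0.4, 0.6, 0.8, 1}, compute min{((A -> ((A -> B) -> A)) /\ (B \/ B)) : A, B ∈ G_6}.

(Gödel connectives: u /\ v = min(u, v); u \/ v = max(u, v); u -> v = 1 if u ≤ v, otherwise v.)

The minimum is attained at A = 0, B = 0:
  (A -> B): 0 ≤ 0, so result = 1
  ((A -> B) -> A): 1 > 0, so result = 0
  (A -> ((A -> B) -> A)): 0 ≤ 0, so result = 1
  (B \/ B) = max(0, 0) = 0
  ((A -> ((A -> B) -> A)) /\ (B \/ B)) = min(1, 0) = 0
Checking all 36 assignments confirms none give a value below 0.00.

0.00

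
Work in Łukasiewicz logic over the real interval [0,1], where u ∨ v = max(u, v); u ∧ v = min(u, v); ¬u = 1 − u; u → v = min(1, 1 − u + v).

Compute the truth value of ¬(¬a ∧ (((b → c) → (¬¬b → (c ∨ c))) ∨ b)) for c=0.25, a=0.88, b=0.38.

¬a: Łukasiewicz ¬ gives 1 − 0.88 = 0.12
(b → c): min(1, 1 − 0.38 + 0.25) = 0.87
¬b: Łukasiewicz ¬ gives 1 − 0.38 = 0.62
¬¬b: Łukasiewicz ¬ gives 1 − 0.62 = 0.38
(c ∨ c) = max(0.25, 0.25) = 0.25
(¬¬b → (c ∨ c)): min(1, 1 − 0.38 + 0.25) = 0.87
((b → c) → (¬¬b → (c ∨ c))): min(1, 1 − 0.87 + 0.87) = 1
(((b → c) → (¬¬b → (c ∨ c))) ∨ b) = max(1, 0.38) = 1
(¬a ∧ (((b → c) → (¬¬b → (c ∨ c))) ∨ b)) = min(0.12, 1) = 0.12
¬(¬a ∧ (((b → c) → (¬¬b → (c ∨ c))) ∨ b)): Łukasiewicz ¬ gives 1 − 0.12 = 0.88

0.88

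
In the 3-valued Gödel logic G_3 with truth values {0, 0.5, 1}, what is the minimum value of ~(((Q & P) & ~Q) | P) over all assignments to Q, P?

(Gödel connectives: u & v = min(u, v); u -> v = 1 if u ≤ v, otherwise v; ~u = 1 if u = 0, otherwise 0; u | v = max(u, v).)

The minimum is attained at Q = 0, P = 0.5:
  (Q & P) = min(0, 0.5) = 0
  ~Q: Gödel ¬ of 0 = 1 (operand is 0)
  ((Q & P) & ~Q) = min(0, 1) = 0
  (((Q & P) & ~Q) | P) = max(0, 0.5) = 0.5
  ~(((Q & P) & ~Q) | P): Gödel ¬ of 0.5 = 0 (operand ≠ 0)
Checking all 9 assignments confirms none give a value below 0.00.

0.00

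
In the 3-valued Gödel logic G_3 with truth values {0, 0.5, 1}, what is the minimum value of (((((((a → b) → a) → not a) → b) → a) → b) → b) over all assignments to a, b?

0.50

The minimum is attained at a = 0, b = 0.5:
  (a → b): 0 ≤ 0.5, so result = 1
  ((a → b) → a): 1 > 0, so result = 0
  not a: Gödel ¬ of 0 = 1 (operand is 0)
  (((a → b) → a) → not a): 0 ≤ 1, so result = 1
  ((((a → b) → a) → not a) → b): 1 > 0.5, so result = 0.5
  (((((a → b) → a) → not a) → b) → a): 0.5 > 0, so result = 0
  ((((((a → b) → a) → not a) → b) → a) → b): 0 ≤ 0.5, so result = 1
  (((((((a → b) → a) → not a) → b) → a) → b) → b): 1 > 0.5, so result = 0.5
Checking all 9 assignments confirms none give a value below 0.50.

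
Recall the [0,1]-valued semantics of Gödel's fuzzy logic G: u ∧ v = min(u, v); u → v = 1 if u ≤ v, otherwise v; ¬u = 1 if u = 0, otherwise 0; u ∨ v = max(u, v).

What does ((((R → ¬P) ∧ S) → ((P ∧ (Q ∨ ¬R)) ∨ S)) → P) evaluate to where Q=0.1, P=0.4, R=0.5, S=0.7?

¬P: Gödel ¬ of 0.4 = 0 (operand ≠ 0)
(R → ¬P): 0.5 > 0, so result = 0
((R → ¬P) ∧ S) = min(0, 0.7) = 0
¬R: Gödel ¬ of 0.5 = 0 (operand ≠ 0)
(Q ∨ ¬R) = max(0.1, 0) = 0.1
(P ∧ (Q ∨ ¬R)) = min(0.4, 0.1) = 0.1
((P ∧ (Q ∨ ¬R)) ∨ S) = max(0.1, 0.7) = 0.7
(((R → ¬P) ∧ S) → ((P ∧ (Q ∨ ¬R)) ∨ S)): 0 ≤ 0.7, so result = 1
((((R → ¬P) ∧ S) → ((P ∧ (Q ∨ ¬R)) ∨ S)) → P): 1 > 0.4, so result = 0.4

0.40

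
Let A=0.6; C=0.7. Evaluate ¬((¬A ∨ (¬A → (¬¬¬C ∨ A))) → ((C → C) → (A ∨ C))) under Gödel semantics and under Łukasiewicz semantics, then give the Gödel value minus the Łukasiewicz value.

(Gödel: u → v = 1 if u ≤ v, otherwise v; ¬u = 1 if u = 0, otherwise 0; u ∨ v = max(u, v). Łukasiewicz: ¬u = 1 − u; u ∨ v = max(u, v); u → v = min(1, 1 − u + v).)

-0.30

Gödel evaluation:
  ¬A: Gödel ¬ of 0.6 = 0 (operand ≠ 0)
  ¬A: Gödel ¬ of 0.6 = 0 (operand ≠ 0)
  ¬C: Gödel ¬ of 0.7 = 0 (operand ≠ 0)
  ¬¬C: Gödel ¬ of 0 = 1 (operand is 0)
  ¬¬¬C: Gödel ¬ of 1 = 0 (operand ≠ 0)
  (¬¬¬C ∨ A) = max(0, 0.6) = 0.6
  (¬A → (¬¬¬C ∨ A)): 0 ≤ 0.6, so result = 1
  (¬A ∨ (¬A → (¬¬¬C ∨ A))) = max(0, 1) = 1
  (C → C): 0.7 ≤ 0.7, so result = 1
  (A ∨ C) = max(0.6, 0.7) = 0.7
  ((C → C) → (A ∨ C)): 1 > 0.7, so result = 0.7
  ((¬A ∨ (¬A → (¬¬¬C ∨ A))) → ((C → C) → (A ∨ C))): 1 > 0.7, so result = 0.7
  ¬((¬A ∨ (¬A → (¬¬¬C ∨ A))) → ((C → C) → (A ∨ C))): Gödel ¬ of 0.7 = 0 (operand ≠ 0)
  Gödel value = 0
Łukasiewicz evaluation:
  ¬A: Łukasiewicz ¬ gives 1 − 0.6 = 0.4
  ¬A: Łukasiewicz ¬ gives 1 − 0.6 = 0.4
  ¬C: Łukasiewicz ¬ gives 1 − 0.7 = 0.3
  ¬¬C: Łukasiewicz ¬ gives 1 − 0.3 = 0.7
  ¬¬¬C: Łukasiewicz ¬ gives 1 − 0.7 = 0.3
  (¬¬¬C ∨ A) = max(0.3, 0.6) = 0.6
  (¬A → (¬¬¬C ∨ A)): min(1, 1 − 0.4 + 0.6) = 1
  (¬A ∨ (¬A → (¬¬¬C ∨ A))) = max(0.4, 1) = 1
  (C → C): min(1, 1 − 0.7 + 0.7) = 1
  (A ∨ C) = max(0.6, 0.7) = 0.7
  ((C → C) → (A ∨ C)): min(1, 1 − 1 + 0.7) = 0.7
  ((¬A ∨ (¬A → (¬¬¬C ∨ A))) → ((C → C) → (A ∨ C))): min(1, 1 − 1 + 0.7) = 0.7
  ¬((¬A ∨ (¬A → (¬¬¬C ∨ A))) → ((C → C) → (A ∨ C))): Łukasiewicz ¬ gives 1 − 0.7 = 0.3
  Łukasiewicz value = 0.3
Difference: 0 − 0.3 = -0.30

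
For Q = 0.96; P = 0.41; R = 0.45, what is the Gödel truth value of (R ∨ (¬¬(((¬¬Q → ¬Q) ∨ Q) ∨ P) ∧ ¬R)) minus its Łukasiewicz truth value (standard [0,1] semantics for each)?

-0.10

Gödel evaluation:
  ¬Q: Gödel ¬ of 0.96 = 0 (operand ≠ 0)
  ¬¬Q: Gödel ¬ of 0 = 1 (operand is 0)
  ¬Q: Gödel ¬ of 0.96 = 0 (operand ≠ 0)
  (¬¬Q → ¬Q): 1 > 0, so result = 0
  ((¬¬Q → ¬Q) ∨ Q) = max(0, 0.96) = 0.96
  (((¬¬Q → ¬Q) ∨ Q) ∨ P) = max(0.96, 0.41) = 0.96
  ¬(((¬¬Q → ¬Q) ∨ Q) ∨ P): Gödel ¬ of 0.96 = 0 (operand ≠ 0)
  ¬¬(((¬¬Q → ¬Q) ∨ Q) ∨ P): Gödel ¬ of 0 = 1 (operand is 0)
  ¬R: Gödel ¬ of 0.45 = 0 (operand ≠ 0)
  (¬¬(((¬¬Q → ¬Q) ∨ Q) ∨ P) ∧ ¬R) = min(1, 0) = 0
  (R ∨ (¬¬(((¬¬Q → ¬Q) ∨ Q) ∨ P) ∧ ¬R)) = max(0.45, 0) = 0.45
  Gödel value = 0.45
Łukasiewicz evaluation:
  ¬Q: Łukasiewicz ¬ gives 1 − 0.96 = 0.04
  ¬¬Q: Łukasiewicz ¬ gives 1 − 0.04 = 0.96
  ¬Q: Łukasiewicz ¬ gives 1 − 0.96 = 0.04
  (¬¬Q → ¬Q): min(1, 1 − 0.96 + 0.04) = 0.08
  ((¬¬Q → ¬Q) ∨ Q) = max(0.08, 0.96) = 0.96
  (((¬¬Q → ¬Q) ∨ Q) ∨ P) = max(0.96, 0.41) = 0.96
  ¬(((¬¬Q → ¬Q) ∨ Q) ∨ P): Łukasiewicz ¬ gives 1 − 0.96 = 0.04
  ¬¬(((¬¬Q → ¬Q) ∨ Q) ∨ P): Łukasiewicz ¬ gives 1 − 0.04 = 0.96
  ¬R: Łukasiewicz ¬ gives 1 − 0.45 = 0.55
  (¬¬(((¬¬Q → ¬Q) ∨ Q) ∨ P) ∧ ¬R) = min(0.96, 0.55) = 0.55
  (R ∨ (¬¬(((¬¬Q → ¬Q) ∨ Q) ∨ P) ∧ ¬R)) = max(0.45, 0.55) = 0.55
  Łukasiewicz value = 0.55
Difference: 0.45 − 0.55 = -0.10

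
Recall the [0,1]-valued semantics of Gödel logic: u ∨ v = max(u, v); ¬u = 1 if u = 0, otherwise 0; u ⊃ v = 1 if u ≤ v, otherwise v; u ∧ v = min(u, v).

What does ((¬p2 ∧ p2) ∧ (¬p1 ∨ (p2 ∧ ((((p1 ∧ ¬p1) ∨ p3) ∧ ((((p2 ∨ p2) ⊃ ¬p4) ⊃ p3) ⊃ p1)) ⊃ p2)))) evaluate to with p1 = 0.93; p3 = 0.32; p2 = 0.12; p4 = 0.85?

0.00

¬p2: Gödel ¬ of 0.12 = 0 (operand ≠ 0)
(¬p2 ∧ p2) = min(0, 0.12) = 0
¬p1: Gödel ¬ of 0.93 = 0 (operand ≠ 0)
¬p1: Gödel ¬ of 0.93 = 0 (operand ≠ 0)
(p1 ∧ ¬p1) = min(0.93, 0) = 0
((p1 ∧ ¬p1) ∨ p3) = max(0, 0.32) = 0.32
(p2 ∨ p2) = max(0.12, 0.12) = 0.12
¬p4: Gödel ¬ of 0.85 = 0 (operand ≠ 0)
((p2 ∨ p2) ⊃ ¬p4): 0.12 > 0, so result = 0
(((p2 ∨ p2) ⊃ ¬p4) ⊃ p3): 0 ≤ 0.32, so result = 1
((((p2 ∨ p2) ⊃ ¬p4) ⊃ p3) ⊃ p1): 1 > 0.93, so result = 0.93
(((p1 ∧ ¬p1) ∨ p3) ∧ ((((p2 ∨ p2) ⊃ ¬p4) ⊃ p3) ⊃ p1)) = min(0.32, 0.93) = 0.32
((((p1 ∧ ¬p1) ∨ p3) ∧ ((((p2 ∨ p2) ⊃ ¬p4) ⊃ p3) ⊃ p1)) ⊃ p2): 0.32 > 0.12, so result = 0.12
(p2 ∧ ((((p1 ∧ ¬p1) ∨ p3) ∧ ((((p2 ∨ p2) ⊃ ¬p4) ⊃ p3) ⊃ p1)) ⊃ p2)) = min(0.12, 0.12) = 0.12
(¬p1 ∨ (p2 ∧ ((((p1 ∧ ¬p1) ∨ p3) ∧ ((((p2 ∨ p2) ⊃ ¬p4) ⊃ p3) ⊃ p1)) ⊃ p2))) = max(0, 0.12) = 0.12
((¬p2 ∧ p2) ∧ (¬p1 ∨ (p2 ∧ ((((p1 ∧ ¬p1) ∨ p3) ∧ ((((p2 ∨ p2) ⊃ ¬p4) ⊃ p3) ⊃ p1)) ⊃ p2)))) = min(0, 0.12) = 0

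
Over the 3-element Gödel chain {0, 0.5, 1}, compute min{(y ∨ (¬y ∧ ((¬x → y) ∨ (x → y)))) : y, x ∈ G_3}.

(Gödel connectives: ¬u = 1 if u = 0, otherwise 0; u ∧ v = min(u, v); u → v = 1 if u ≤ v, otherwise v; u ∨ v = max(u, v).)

The minimum is attained at y = 0.5, x = 0:
  ¬y: Gödel ¬ of 0.5 = 0 (operand ≠ 0)
  ¬x: Gödel ¬ of 0 = 1 (operand is 0)
  (¬x → y): 1 > 0.5, so result = 0.5
  (x → y): 0 ≤ 0.5, so result = 1
  ((¬x → y) ∨ (x → y)) = max(0.5, 1) = 1
  (¬y ∧ ((¬x → y) ∨ (x → y))) = min(0, 1) = 0
  (y ∨ (¬y ∧ ((¬x → y) ∨ (x → y)))) = max(0.5, 0) = 0.5
Checking all 9 assignments confirms none give a value below 0.50.

0.50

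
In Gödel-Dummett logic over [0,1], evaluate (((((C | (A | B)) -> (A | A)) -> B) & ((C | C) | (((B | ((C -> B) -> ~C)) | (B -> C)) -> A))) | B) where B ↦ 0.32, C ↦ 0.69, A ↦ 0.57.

0.32

(A | B) = max(0.57, 0.32) = 0.57
(C | (A | B)) = max(0.69, 0.57) = 0.69
(A | A) = max(0.57, 0.57) = 0.57
((C | (A | B)) -> (A | A)): 0.69 > 0.57, so result = 0.57
(((C | (A | B)) -> (A | A)) -> B): 0.57 > 0.32, so result = 0.32
(C | C) = max(0.69, 0.69) = 0.69
(C -> B): 0.69 > 0.32, so result = 0.32
~C: Gödel ¬ of 0.69 = 0 (operand ≠ 0)
((C -> B) -> ~C): 0.32 > 0, so result = 0
(B | ((C -> B) -> ~C)) = max(0.32, 0) = 0.32
(B -> C): 0.32 ≤ 0.69, so result = 1
((B | ((C -> B) -> ~C)) | (B -> C)) = max(0.32, 1) = 1
(((B | ((C -> B) -> ~C)) | (B -> C)) -> A): 1 > 0.57, so result = 0.57
((C | C) | (((B | ((C -> B) -> ~C)) | (B -> C)) -> A)) = max(0.69, 0.57) = 0.69
((((C | (A | B)) -> (A | A)) -> B) & ((C | C) | (((B | ((C -> B) -> ~C)) | (B -> C)) -> A))) = min(0.32, 0.69) = 0.32
(((((C | (A | B)) -> (A | A)) -> B) & ((C | C) | (((B | ((C -> B) -> ~C)) | (B -> C)) -> A))) | B) = max(0.32, 0.32) = 0.32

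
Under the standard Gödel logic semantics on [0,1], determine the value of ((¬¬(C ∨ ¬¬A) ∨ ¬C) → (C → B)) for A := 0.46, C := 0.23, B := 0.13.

0.13

¬A: Gödel ¬ of 0.46 = 0 (operand ≠ 0)
¬¬A: Gödel ¬ of 0 = 1 (operand is 0)
(C ∨ ¬¬A) = max(0.23, 1) = 1
¬(C ∨ ¬¬A): Gödel ¬ of 1 = 0 (operand ≠ 0)
¬¬(C ∨ ¬¬A): Gödel ¬ of 0 = 1 (operand is 0)
¬C: Gödel ¬ of 0.23 = 0 (operand ≠ 0)
(¬¬(C ∨ ¬¬A) ∨ ¬C) = max(1, 0) = 1
(C → B): 0.23 > 0.13, so result = 0.13
((¬¬(C ∨ ¬¬A) ∨ ¬C) → (C → B)): 1 > 0.13, so result = 0.13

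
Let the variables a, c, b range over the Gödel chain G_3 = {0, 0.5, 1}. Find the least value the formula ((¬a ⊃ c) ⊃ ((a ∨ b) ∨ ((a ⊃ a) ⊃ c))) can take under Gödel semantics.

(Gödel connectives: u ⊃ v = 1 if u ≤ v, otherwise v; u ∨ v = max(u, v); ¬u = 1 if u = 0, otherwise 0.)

The minimum is attained at a = 0.5, c = 0, b = 0:
  ¬a: Gödel ¬ of 0.5 = 0 (operand ≠ 0)
  (¬a ⊃ c): 0 ≤ 0, so result = 1
  (a ∨ b) = max(0.5, 0) = 0.5
  (a ⊃ a): 0.5 ≤ 0.5, so result = 1
  ((a ⊃ a) ⊃ c): 1 > 0, so result = 0
  ((a ∨ b) ∨ ((a ⊃ a) ⊃ c)) = max(0.5, 0) = 0.5
  ((¬a ⊃ c) ⊃ ((a ∨ b) ∨ ((a ⊃ a) ⊃ c))): 1 > 0.5, so result = 0.5
Checking all 27 assignments confirms none give a value below 0.50.

0.50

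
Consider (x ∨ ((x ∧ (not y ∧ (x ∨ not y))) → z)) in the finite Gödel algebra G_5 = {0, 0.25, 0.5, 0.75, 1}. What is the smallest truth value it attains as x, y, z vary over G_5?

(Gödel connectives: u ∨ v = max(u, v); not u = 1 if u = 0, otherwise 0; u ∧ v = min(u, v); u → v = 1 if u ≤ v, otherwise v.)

The minimum is attained at x = 0.25, y = 0, z = 0:
  not y: Gödel ¬ of 0 = 1 (operand is 0)
  not y: Gödel ¬ of 0 = 1 (operand is 0)
  (x ∨ not y) = max(0.25, 1) = 1
  (not y ∧ (x ∨ not y)) = min(1, 1) = 1
  (x ∧ (not y ∧ (x ∨ not y))) = min(0.25, 1) = 0.25
  ((x ∧ (not y ∧ (x ∨ not y))) → z): 0.25 > 0, so result = 0
  (x ∨ ((x ∧ (not y ∧ (x ∨ not y))) → z)) = max(0.25, 0) = 0.25
Checking all 125 assignments confirms none give a value below 0.25.

0.25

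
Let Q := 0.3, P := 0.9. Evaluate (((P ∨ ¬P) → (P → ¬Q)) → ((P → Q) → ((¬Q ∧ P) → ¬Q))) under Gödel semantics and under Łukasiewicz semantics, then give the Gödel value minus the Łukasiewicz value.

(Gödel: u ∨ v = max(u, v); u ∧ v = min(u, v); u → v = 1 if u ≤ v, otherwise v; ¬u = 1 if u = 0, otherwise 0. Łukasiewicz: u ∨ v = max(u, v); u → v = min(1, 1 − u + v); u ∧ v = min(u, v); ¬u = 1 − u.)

Gödel evaluation:
  ¬P: Gödel ¬ of 0.9 = 0 (operand ≠ 0)
  (P ∨ ¬P) = max(0.9, 0) = 0.9
  ¬Q: Gödel ¬ of 0.3 = 0 (operand ≠ 0)
  (P → ¬Q): 0.9 > 0, so result = 0
  ((P ∨ ¬P) → (P → ¬Q)): 0.9 > 0, so result = 0
  (P → Q): 0.9 > 0.3, so result = 0.3
  ¬Q: Gödel ¬ of 0.3 = 0 (operand ≠ 0)
  (¬Q ∧ P) = min(0, 0.9) = 0
  ¬Q: Gödel ¬ of 0.3 = 0 (operand ≠ 0)
  ((¬Q ∧ P) → ¬Q): 0 ≤ 0, so result = 1
  ((P → Q) → ((¬Q ∧ P) → ¬Q)): 0.3 ≤ 1, so result = 1
  (((P ∨ ¬P) → (P → ¬Q)) → ((P → Q) → ((¬Q ∧ P) → ¬Q))): 0 ≤ 1, so result = 1
  Gödel value = 1
Łukasiewicz evaluation:
  ¬P: Łukasiewicz ¬ gives 1 − 0.9 = 0.1
  (P ∨ ¬P) = max(0.9, 0.1) = 0.9
  ¬Q: Łukasiewicz ¬ gives 1 − 0.3 = 0.7
  (P → ¬Q): min(1, 1 − 0.9 + 0.7) = 0.8
  ((P ∨ ¬P) → (P → ¬Q)): min(1, 1 − 0.9 + 0.8) = 0.9
  (P → Q): min(1, 1 − 0.9 + 0.3) = 0.4
  ¬Q: Łukasiewicz ¬ gives 1 − 0.3 = 0.7
  (¬Q ∧ P) = min(0.7, 0.9) = 0.7
  ¬Q: Łukasiewicz ¬ gives 1 − 0.3 = 0.7
  ((¬Q ∧ P) → ¬Q): min(1, 1 − 0.7 + 0.7) = 1
  ((P → Q) → ((¬Q ∧ P) → ¬Q)): min(1, 1 − 0.4 + 1) = 1
  (((P ∨ ¬P) → (P → ¬Q)) → ((P → Q) → ((¬Q ∧ P) → ¬Q))): min(1, 1 − 0.9 + 1) = 1
  Łukasiewicz value = 1
Difference: 1 − 1 = 0.00

0.00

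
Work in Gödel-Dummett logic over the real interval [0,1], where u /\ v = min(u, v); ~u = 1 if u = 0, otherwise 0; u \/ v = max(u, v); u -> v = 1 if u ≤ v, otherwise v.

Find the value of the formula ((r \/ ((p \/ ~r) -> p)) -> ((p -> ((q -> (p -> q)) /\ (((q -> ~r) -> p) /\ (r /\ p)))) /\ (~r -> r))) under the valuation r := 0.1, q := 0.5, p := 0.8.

~r: Gödel ¬ of 0.1 = 0 (operand ≠ 0)
(p \/ ~r) = max(0.8, 0) = 0.8
((p \/ ~r) -> p): 0.8 ≤ 0.8, so result = 1
(r \/ ((p \/ ~r) -> p)) = max(0.1, 1) = 1
(p -> q): 0.8 > 0.5, so result = 0.5
(q -> (p -> q)): 0.5 ≤ 0.5, so result = 1
~r: Gödel ¬ of 0.1 = 0 (operand ≠ 0)
(q -> ~r): 0.5 > 0, so result = 0
((q -> ~r) -> p): 0 ≤ 0.8, so result = 1
(r /\ p) = min(0.1, 0.8) = 0.1
(((q -> ~r) -> p) /\ (r /\ p)) = min(1, 0.1) = 0.1
((q -> (p -> q)) /\ (((q -> ~r) -> p) /\ (r /\ p))) = min(1, 0.1) = 0.1
(p -> ((q -> (p -> q)) /\ (((q -> ~r) -> p) /\ (r /\ p)))): 0.8 > 0.1, so result = 0.1
~r: Gödel ¬ of 0.1 = 0 (operand ≠ 0)
(~r -> r): 0 ≤ 0.1, so result = 1
((p -> ((q -> (p -> q)) /\ (((q -> ~r) -> p) /\ (r /\ p)))) /\ (~r -> r)) = min(0.1, 1) = 0.1
((r \/ ((p \/ ~r) -> p)) -> ((p -> ((q -> (p -> q)) /\ (((q -> ~r) -> p) /\ (r /\ p)))) /\ (~r -> r))): 1 > 0.1, so result = 0.1

0.10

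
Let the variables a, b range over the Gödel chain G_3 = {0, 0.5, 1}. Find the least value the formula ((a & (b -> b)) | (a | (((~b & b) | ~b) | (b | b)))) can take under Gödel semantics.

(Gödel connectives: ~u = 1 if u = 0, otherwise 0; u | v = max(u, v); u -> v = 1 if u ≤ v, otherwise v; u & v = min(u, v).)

0.50

The minimum is attained at a = 0, b = 0.5:
  (b -> b): 0.5 ≤ 0.5, so result = 1
  (a & (b -> b)) = min(0, 1) = 0
  ~b: Gödel ¬ of 0.5 = 0 (operand ≠ 0)
  (~b & b) = min(0, 0.5) = 0
  ~b: Gödel ¬ of 0.5 = 0 (operand ≠ 0)
  ((~b & b) | ~b) = max(0, 0) = 0
  (b | b) = max(0.5, 0.5) = 0.5
  (((~b & b) | ~b) | (b | b)) = max(0, 0.5) = 0.5
  (a | (((~b & b) | ~b) | (b | b))) = max(0, 0.5) = 0.5
  ((a & (b -> b)) | (a | (((~b & b) | ~b) | (b | b)))) = max(0, 0.5) = 0.5
Checking all 9 assignments confirms none give a value below 0.50.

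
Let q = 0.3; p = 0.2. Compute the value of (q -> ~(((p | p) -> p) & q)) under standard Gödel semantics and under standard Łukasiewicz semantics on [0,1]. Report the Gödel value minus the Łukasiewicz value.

Gödel evaluation:
  (p | p) = max(0.2, 0.2) = 0.2
  ((p | p) -> p): 0.2 ≤ 0.2, so result = 1
  (((p | p) -> p) & q) = min(1, 0.3) = 0.3
  ~(((p | p) -> p) & q): Gödel ¬ of 0.3 = 0 (operand ≠ 0)
  (q -> ~(((p | p) -> p) & q)): 0.3 > 0, so result = 0
  Gödel value = 0
Łukasiewicz evaluation:
  (p | p) = max(0.2, 0.2) = 0.2
  ((p | p) -> p): min(1, 1 − 0.2 + 0.2) = 1
  (((p | p) -> p) & q) = min(1, 0.3) = 0.3
  ~(((p | p) -> p) & q): Łukasiewicz ¬ gives 1 − 0.3 = 0.7
  (q -> ~(((p | p) -> p) & q)): min(1, 1 − 0.3 + 0.7) = 1
  Łukasiewicz value = 1
Difference: 0 − 1 = -1.00

-1.00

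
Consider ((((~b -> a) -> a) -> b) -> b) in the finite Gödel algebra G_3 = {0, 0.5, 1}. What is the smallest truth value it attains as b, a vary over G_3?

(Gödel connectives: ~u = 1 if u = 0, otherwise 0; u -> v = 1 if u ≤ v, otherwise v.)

The minimum is attained at b = 0.5, a = 0:
  ~b: Gödel ¬ of 0.5 = 0 (operand ≠ 0)
  (~b -> a): 0 ≤ 0, so result = 1
  ((~b -> a) -> a): 1 > 0, so result = 0
  (((~b -> a) -> a) -> b): 0 ≤ 0.5, so result = 1
  ((((~b -> a) -> a) -> b) -> b): 1 > 0.5, so result = 0.5
Checking all 9 assignments confirms none give a value below 0.50.

0.50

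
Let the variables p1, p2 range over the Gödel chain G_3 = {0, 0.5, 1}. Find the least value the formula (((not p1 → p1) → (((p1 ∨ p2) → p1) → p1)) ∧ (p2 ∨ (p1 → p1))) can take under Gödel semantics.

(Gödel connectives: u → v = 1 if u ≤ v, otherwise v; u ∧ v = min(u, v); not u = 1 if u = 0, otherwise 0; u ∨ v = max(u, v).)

The minimum is attained at p1 = 0.5, p2 = 0:
  not p1: Gödel ¬ of 0.5 = 0 (operand ≠ 0)
  (not p1 → p1): 0 ≤ 0.5, so result = 1
  (p1 ∨ p2) = max(0.5, 0) = 0.5
  ((p1 ∨ p2) → p1): 0.5 ≤ 0.5, so result = 1
  (((p1 ∨ p2) → p1) → p1): 1 > 0.5, so result = 0.5
  ((not p1 → p1) → (((p1 ∨ p2) → p1) → p1)): 1 > 0.5, so result = 0.5
  (p1 → p1): 0.5 ≤ 0.5, so result = 1
  (p2 ∨ (p1 → p1)) = max(0, 1) = 1
  (((not p1 → p1) → (((p1 ∨ p2) → p1) → p1)) ∧ (p2 ∨ (p1 → p1))) = min(0.5, 1) = 0.5
Checking all 9 assignments confirms none give a value below 0.50.

0.50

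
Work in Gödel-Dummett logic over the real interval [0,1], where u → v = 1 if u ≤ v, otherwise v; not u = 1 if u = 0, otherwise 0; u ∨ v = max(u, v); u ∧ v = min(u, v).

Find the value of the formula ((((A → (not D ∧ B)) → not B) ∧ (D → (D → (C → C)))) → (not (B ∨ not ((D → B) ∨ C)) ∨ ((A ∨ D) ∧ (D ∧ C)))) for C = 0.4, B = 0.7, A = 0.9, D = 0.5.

0.40

not D: Gödel ¬ of 0.5 = 0 (operand ≠ 0)
(not D ∧ B) = min(0, 0.7) = 0
(A → (not D ∧ B)): 0.9 > 0, so result = 0
not B: Gödel ¬ of 0.7 = 0 (operand ≠ 0)
((A → (not D ∧ B)) → not B): 0 ≤ 0, so result = 1
(C → C): 0.4 ≤ 0.4, so result = 1
(D → (C → C)): 0.5 ≤ 1, so result = 1
(D → (D → (C → C))): 0.5 ≤ 1, so result = 1
(((A → (not D ∧ B)) → not B) ∧ (D → (D → (C → C)))) = min(1, 1) = 1
(D → B): 0.5 ≤ 0.7, so result = 1
((D → B) ∨ C) = max(1, 0.4) = 1
not ((D → B) ∨ C): Gödel ¬ of 1 = 0 (operand ≠ 0)
(B ∨ not ((D → B) ∨ C)) = max(0.7, 0) = 0.7
not (B ∨ not ((D → B) ∨ C)): Gödel ¬ of 0.7 = 0 (operand ≠ 0)
(A ∨ D) = max(0.9, 0.5) = 0.9
(D ∧ C) = min(0.5, 0.4) = 0.4
((A ∨ D) ∧ (D ∧ C)) = min(0.9, 0.4) = 0.4
(not (B ∨ not ((D → B) ∨ C)) ∨ ((A ∨ D) ∧ (D ∧ C))) = max(0, 0.4) = 0.4
((((A → (not D ∧ B)) → not B) ∧ (D → (D → (C → C)))) → (not (B ∨ not ((D → B) ∨ C)) ∨ ((A ∨ D) ∧ (D ∧ C)))): 1 > 0.4, so result = 0.4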